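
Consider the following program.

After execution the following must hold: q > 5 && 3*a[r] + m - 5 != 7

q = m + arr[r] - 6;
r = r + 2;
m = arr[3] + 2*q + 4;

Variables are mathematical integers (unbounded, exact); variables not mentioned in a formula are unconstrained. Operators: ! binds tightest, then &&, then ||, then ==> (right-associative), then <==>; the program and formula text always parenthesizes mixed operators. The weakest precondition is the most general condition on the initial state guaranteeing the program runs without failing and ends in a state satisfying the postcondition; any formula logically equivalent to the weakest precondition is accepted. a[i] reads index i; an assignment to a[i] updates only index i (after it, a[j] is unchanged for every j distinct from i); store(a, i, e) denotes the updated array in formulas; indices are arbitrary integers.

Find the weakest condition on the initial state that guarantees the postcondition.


Working backward. After the program, the postcondition q > 5 && 3*a[r] + m - 5 != 7 must hold; in canonical form it is q > 5 && 3*a[r] + m != 12.
Before m := arr[3] + 2*q + 4: q > 5 && 3*a[r] + arr[3] + 2*q != 8
Before r := r + 2: q > 5 && 3*a[r + 2] + arr[3] + 2*q != 8
Before q := m + arr[r] - 6: arr[r] + m > 11 && 3*a[r + 2] + arr[3] + 2*arr[r] + 2*m != 20
Answer: WP = arr[r] + m > 11 && 3*a[r + 2] + arr[3] + 2*arr[r] + 2*m != 20


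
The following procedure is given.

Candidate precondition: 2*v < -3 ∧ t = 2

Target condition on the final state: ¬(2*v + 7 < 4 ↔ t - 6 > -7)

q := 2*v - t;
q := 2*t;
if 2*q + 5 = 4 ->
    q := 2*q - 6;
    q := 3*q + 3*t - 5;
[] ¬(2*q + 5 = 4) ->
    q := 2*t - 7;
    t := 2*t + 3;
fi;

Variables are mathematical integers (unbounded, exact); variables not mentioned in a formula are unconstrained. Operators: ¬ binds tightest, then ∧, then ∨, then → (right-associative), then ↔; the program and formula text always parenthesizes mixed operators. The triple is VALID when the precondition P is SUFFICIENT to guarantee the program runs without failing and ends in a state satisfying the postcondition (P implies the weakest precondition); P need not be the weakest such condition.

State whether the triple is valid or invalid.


Working backward. After the program, the postcondition ¬(2*v + 7 < 4 ↔ t - 6 > -7) must hold; in canonical form it is ¬(2*v < -3 ↔ t > -1).
Then branch requires ¬(2*v < -3 ↔ t > -1); else branch requires ¬(2*v < -3 ↔ 2*t > -4).
Before the if: (2*q = -1 → (¬(2*v < -3 ↔ t > -1))) ∧ ((¬(2*q = -1)) → (¬(2*v < -3 ↔ 2*t > -4)))
Before q := 2*t: (4*t = -1 → (¬(2*v < -3 ↔ t > -1))) ∧ ((¬(4*t = -1)) → (¬(2*v < -3 ↔ 2*t > -4)))
Before q := 2*v - t: (4*t = -1 → (¬(2*v < -3 ↔ t > -1))) ∧ ((¬(4*t = -1)) → (¬(2*v < -3 ↔ 2*t > -4)))
The weakest precondition is (4*t = -1 → (¬(2*v < -3 ↔ t > -1))) ∧ ((¬(4*t = -1)) → (¬(2*v < -3 ↔ 2*t > -4))).
Check whether 2*v < -3 ∧ t = 2 implies it.
Countermodel: at the initial state t = 2, v = -2, the precondition holds but the weakest precondition fails.
Answer: invalid


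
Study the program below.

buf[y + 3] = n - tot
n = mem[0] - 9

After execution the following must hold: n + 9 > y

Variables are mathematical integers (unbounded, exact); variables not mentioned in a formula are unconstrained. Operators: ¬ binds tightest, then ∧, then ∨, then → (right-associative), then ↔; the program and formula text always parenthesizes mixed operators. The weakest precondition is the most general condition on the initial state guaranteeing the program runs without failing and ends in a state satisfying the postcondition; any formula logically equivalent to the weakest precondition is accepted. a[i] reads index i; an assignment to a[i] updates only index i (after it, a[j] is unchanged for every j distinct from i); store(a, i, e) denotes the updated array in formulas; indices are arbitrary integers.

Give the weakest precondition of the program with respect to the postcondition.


Working backward. After the program, the postcondition n + 9 > y must hold; in canonical form it is n > y - 9.
Before n := mem[0] - 9: mem[0] > y
Before buf[y + 3] := n - tot: mem[0] > y
Answer: WP = mem[0] > y


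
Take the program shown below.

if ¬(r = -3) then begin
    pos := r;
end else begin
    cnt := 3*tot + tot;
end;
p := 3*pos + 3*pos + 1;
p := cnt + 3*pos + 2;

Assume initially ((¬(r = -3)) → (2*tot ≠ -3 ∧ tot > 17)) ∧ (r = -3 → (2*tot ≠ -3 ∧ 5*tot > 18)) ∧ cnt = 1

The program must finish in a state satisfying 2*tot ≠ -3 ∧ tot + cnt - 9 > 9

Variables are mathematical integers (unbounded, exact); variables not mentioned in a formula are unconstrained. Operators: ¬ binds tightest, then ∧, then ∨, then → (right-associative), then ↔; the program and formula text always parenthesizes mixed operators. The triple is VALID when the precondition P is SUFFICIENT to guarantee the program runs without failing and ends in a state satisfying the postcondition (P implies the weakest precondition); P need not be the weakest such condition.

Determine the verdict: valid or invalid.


Working backward. After the program, the postcondition 2*tot ≠ -3 ∧ tot + cnt - 9 > 9 must hold; in canonical form it is 2*tot ≠ -3 ∧ cnt + tot > 18.
Before p := cnt + 3*pos + 2: 2*tot ≠ -3 ∧ cnt + tot > 18
Before p := 3*pos + 3*pos + 1: 2*tot ≠ -3 ∧ cnt + tot > 18
Then branch requires 2*tot ≠ -3 ∧ cnt + tot > 18; else branch requires 2*tot ≠ -3 ∧ 5*tot > 18.
Before the if: ((¬(r = -3)) → (2*tot ≠ -3 ∧ cnt + tot > 18)) ∧ (r = -3 → (2*tot ≠ -3 ∧ 5*tot > 18))
The weakest precondition is ((¬(r = -3)) → (2*tot ≠ -3 ∧ cnt + tot > 18)) ∧ (r = -3 → (2*tot ≠ -3 ∧ 5*tot > 18)).
Check whether ((¬(r = -3)) → (2*tot ≠ -3 ∧ tot > 17)) ∧ (r = -3 → (2*tot ≠ -3 ∧ 5*tot > 18)) ∧ cnt = 1 implies it.
Every state satisfying the precondition satisfies the weakest precondition: the implication holds.
Answer: valid


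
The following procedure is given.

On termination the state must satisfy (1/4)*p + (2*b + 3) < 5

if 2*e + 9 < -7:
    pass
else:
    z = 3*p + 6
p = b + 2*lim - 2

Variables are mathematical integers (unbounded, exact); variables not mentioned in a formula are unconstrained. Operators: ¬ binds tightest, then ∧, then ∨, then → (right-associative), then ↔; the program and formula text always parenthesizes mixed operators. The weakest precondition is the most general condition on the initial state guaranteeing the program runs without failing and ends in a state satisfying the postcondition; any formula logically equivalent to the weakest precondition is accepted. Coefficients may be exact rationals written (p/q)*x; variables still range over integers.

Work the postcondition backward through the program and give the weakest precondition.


Working backward. After the program, the postcondition (1/4)*p + (2*b + 3) < 5 must hold; in canonical form it is 2*b + (1/4)*p < 2.
Before p := b + 2*lim - 2: (9/4)*b + (1/2)*lim < 5/2
Then branch requires (9/4)*b + (1/2)*lim < 5/2; else branch requires (9/4)*b + (1/2)*lim < 5/2.
Before the if: (2*e < -16 → (9/4)*b + (1/2)*lim < 5/2) ∧ ((¬(2*e < -16)) → (9/4)*b + (1/2)*lim < 5/2)
Answer: WP = (2*e < -16 → (9/4)*b + (1/2)*lim < 5/2) ∧ ((¬(2*e < -16)) → (9/4)*b + (1/2)*lim < 5/2)


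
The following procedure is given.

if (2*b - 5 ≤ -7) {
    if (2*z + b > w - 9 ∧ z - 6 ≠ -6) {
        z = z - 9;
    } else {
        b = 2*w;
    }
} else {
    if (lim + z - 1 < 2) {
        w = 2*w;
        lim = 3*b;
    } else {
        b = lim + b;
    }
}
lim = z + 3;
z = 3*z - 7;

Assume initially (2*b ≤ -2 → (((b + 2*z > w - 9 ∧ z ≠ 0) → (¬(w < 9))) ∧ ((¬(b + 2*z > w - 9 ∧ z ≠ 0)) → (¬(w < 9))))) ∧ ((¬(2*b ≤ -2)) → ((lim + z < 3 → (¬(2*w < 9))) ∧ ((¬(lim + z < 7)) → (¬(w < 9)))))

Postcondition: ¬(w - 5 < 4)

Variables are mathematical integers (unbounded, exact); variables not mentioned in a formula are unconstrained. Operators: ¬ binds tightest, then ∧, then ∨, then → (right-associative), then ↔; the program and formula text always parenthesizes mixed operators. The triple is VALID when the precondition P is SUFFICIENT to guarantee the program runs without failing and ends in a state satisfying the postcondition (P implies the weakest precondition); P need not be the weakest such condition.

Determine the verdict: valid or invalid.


Working backward. After the program, the postcondition ¬(w - 5 < 4) must hold; in canonical form it is ¬(w < 9).
Before z := 3*z - 7: ¬(w < 9)
Before lim := z + 3: ¬(w < 9)
Then branch requires ((b + 2*z > w - 9 ∧ z ≠ 0) → (¬(w < 9))) ∧ ((¬(b + 2*z > w - 9 ∧ z ≠ 0)) → (¬(w < 9))); else branch requires (lim + z < 3 → (¬(2*w < 9))) ∧ ((¬(lim + z < 3)) → (¬(w < 9))).
Before the if: (2*b ≤ -2 → (((b + 2*z > w - 9 ∧ z ≠ 0) → (¬(w < 9))) ∧ ((¬(b + 2*z > w - 9 ∧ z ≠ 0)) → (¬(w < 9))))) ∧ ((¬(2*b ≤ -2)) → ((lim + z < 3 → (¬(2*w < 9))) ∧ ((¬(lim + z < 3)) → (¬(w < 9)))))
The weakest precondition is (2*b ≤ -2 → (((b + 2*z > w - 9 ∧ z ≠ 0) → (¬(w < 9))) ∧ ((¬(b + 2*z > w - 9 ∧ z ≠ 0)) → (¬(w < 9))))) ∧ ((¬(2*b ≤ -2)) → ((lim + z < 3 → (¬(2*w < 9))) ∧ ((¬(lim + z < 3)) → (¬(w < 9))))).
Check whether (2*b ≤ -2 → (((b + 2*z > w - 9 ∧ z ≠ 0) → (¬(w < 9))) ∧ ((¬(b + 2*z > w - 9 ∧ z ≠ 0)) → (¬(w < 9))))) ∧ ((¬(2*b ≤ -2)) → ((lim + z < 3 → (¬(2*w < 9))) ∧ ((¬(lim + z < 7)) → (¬(w < 9))))) implies it.
Countermodel: at the initial state b = 0, lim = 3, w = 8, z = 0, the precondition holds but the weakest precondition fails.
Answer: invalid


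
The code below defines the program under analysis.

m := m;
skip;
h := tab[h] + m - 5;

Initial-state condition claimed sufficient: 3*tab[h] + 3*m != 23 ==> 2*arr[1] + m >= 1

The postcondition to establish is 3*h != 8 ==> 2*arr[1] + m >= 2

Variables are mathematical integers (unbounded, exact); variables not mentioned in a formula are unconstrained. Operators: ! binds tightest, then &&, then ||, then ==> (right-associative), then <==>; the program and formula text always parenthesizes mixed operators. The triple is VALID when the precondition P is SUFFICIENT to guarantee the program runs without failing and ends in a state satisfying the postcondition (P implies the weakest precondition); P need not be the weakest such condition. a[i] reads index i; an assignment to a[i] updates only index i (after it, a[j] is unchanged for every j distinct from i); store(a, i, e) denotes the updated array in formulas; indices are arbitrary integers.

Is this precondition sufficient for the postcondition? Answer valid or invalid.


Working backward. After the program, 3*h != 8 ==> 2*arr[1] + m >= 2 must hold.
Before h := tab[h] + m - 5: 3*tab[h] + 3*m != 23 ==> 2*arr[1] + m >= 2
Before skip: 3*tab[h] + 3*m != 23 ==> 2*arr[1] + m >= 2
Before m := m: 3*tab[h] + 3*m != 23 ==> 2*arr[1] + m >= 2
The weakest precondition is 3*tab[h] + 3*m != 23 ==> 2*arr[1] + m >= 2.
Check whether 3*tab[h] + 3*m != 23 ==> 2*arr[1] + m >= 1 implies it.
Countermodel: at the initial state arr = {[0] = 0, [1] = 0, elsewhere 0}, h = 0, m = 1, tab = {[0] = 0, [1] = 0, elsewhere 0}, the precondition holds but the weakest precondition fails.
Answer: invalid


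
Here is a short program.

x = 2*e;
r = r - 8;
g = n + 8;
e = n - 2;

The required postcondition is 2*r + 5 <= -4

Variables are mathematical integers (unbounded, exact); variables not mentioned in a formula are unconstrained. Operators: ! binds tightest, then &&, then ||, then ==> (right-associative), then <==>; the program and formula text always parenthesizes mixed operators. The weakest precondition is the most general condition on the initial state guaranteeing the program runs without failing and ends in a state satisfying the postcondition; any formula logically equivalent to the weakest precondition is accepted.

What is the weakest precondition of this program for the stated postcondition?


Working backward. After the program, the postcondition 2*r + 5 <= -4 must hold; in canonical form it is 2*r <= -9.
Before e := n - 2: 2*r <= -9
Before g := n + 8: 2*r <= -9
Before r := r - 8: 2*r <= 7
Before x := 2*e: 2*r <= 7
Answer: WP = 2*r <= 7


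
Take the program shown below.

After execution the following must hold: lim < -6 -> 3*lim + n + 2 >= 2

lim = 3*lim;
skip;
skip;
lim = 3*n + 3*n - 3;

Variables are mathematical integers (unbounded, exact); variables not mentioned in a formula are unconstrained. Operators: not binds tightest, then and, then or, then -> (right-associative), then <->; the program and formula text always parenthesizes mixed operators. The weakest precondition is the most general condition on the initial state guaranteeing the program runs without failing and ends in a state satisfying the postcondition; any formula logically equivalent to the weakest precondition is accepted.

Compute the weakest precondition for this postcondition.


Working backward. After the program, the postcondition lim < -6 -> 3*lim + n + 2 >= 2 must hold; in canonical form it is lim < -6 -> 3*lim + n >= 0.
Before lim := 3*n + 3*n - 3: 6*n < -3 -> 19*n >= 9
Before skip: 6*n < -3 -> 19*n >= 9
Before skip: 6*n < -3 -> 19*n >= 9
Before lim := 3*lim: 6*n < -3 -> 19*n >= 9
Answer: WP = 6*n < -3 -> 19*n >= 9


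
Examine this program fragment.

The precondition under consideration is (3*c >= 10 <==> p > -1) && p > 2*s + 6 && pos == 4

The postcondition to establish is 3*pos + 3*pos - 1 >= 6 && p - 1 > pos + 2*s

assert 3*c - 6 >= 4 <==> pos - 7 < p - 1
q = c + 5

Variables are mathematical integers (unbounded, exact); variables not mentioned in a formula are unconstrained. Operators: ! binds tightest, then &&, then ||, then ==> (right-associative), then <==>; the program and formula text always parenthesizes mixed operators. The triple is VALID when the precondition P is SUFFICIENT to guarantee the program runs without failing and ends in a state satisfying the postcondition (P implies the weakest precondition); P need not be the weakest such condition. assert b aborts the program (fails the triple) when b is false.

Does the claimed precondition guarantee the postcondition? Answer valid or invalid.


Working backward. After the program, the postcondition 3*pos + 3*pos - 1 >= 6 && p - 1 > pos + 2*s must hold; in canonical form it is 6*pos >= 7 && p > pos + 2*s + 1.
Before q := c + 5: 6*pos >= 7 && p > pos + 2*s + 1
Before assert 3*c - 6 >= 4 <==> pos - 7 < p - 1: (3*c >= 10 <==> pos < p + 6) && 6*pos >= 7 && p > pos + 2*s + 1
The weakest precondition is (3*c >= 10 <==> pos < p + 6) && 6*pos >= 7 && p > pos + 2*s + 1.
Check whether (3*c >= 10 <==> p > -1) && p > 2*s + 6 && pos == 4 implies it.
Countermodel: at the initial state c = 3, p = -1, pos = 4, s = -4, the precondition holds but the weakest precondition fails.
Answer: invalid


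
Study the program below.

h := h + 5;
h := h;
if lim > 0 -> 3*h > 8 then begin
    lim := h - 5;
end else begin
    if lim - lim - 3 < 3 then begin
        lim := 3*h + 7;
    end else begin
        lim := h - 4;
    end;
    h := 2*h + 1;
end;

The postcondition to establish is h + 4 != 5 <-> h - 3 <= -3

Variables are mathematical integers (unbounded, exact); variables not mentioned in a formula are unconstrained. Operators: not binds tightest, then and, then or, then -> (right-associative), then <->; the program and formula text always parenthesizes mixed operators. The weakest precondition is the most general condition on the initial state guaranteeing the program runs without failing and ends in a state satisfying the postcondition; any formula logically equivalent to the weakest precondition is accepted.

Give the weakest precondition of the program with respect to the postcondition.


Working backward. After the program, the postcondition h + 4 != 5 <-> h - 3 <= -3 must hold; in canonical form it is h != 1 <-> h <= 0.
Then branch requires h != 1 <-> h <= 0; else branch requires 2*h != 0 <-> 2*h <= -1.
Before the if: ((lim > 0 -> 3*h > 8) -> (h != 1 <-> h <= 0)) and ((not (lim > 0 -> 3*h > 8)) -> (2*h != 0 <-> 2*h <= -1))
Before h := h: ((lim > 0 -> 3*h > 8) -> (h != 1 <-> h <= 0)) and ((not (lim > 0 -> 3*h > 8)) -> (2*h != 0 <-> 2*h <= -1))
Before h := h + 5: ((lim > 0 -> 3*h > -7) -> (h != -4 <-> h <= -5)) and ((not (lim > 0 -> 3*h > -7)) -> (2*h != -10 <-> 2*h <= -11))
Answer: WP = ((lim > 0 -> 3*h > -7) -> (h != -4 <-> h <= -5)) and ((not (lim > 0 -> 3*h > -7)) -> (2*h != -10 <-> 2*h <= -11))


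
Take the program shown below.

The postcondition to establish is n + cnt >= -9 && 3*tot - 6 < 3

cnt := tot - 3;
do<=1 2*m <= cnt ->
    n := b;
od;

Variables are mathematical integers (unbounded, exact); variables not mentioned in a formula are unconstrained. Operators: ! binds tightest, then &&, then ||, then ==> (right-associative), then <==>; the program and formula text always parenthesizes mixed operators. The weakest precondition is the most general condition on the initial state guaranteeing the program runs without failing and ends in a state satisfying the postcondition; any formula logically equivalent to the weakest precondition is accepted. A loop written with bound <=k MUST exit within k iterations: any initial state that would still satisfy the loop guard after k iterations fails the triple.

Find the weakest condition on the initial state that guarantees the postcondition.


Working backward. After the program, the postcondition n + cnt >= -9 && 3*tot - 6 < 3 must hold; in canonical form it is cnt + n >= -9 && 3*tot < 9.
Before the loop (bound <=1), unroll the exhaustion recursion (WP_0 = exit-now case; WP_j = one more guarded iteration, up to j = 1):
  WP_0: (!(2*m <= cnt)) && cnt + n >= -9 && 3*tot < 9
  WP_1: (2*m <= cnt ==> ((!(2*m <= cnt)) && b + cnt >= -9 && 3*tot < 9)) && ((!(2*m <= cnt)) ==> (cnt + n >= -9 && 3*tot < 9))
So before the loop: (2*m <= cnt ==> ((!(2*m <= cnt)) && b + cnt >= -9 && 3*tot < 9)) && ((!(2*m <= cnt)) ==> (cnt + n >= -9 && 3*tot < 9))
Before cnt := tot - 3: (2*m <= tot - 3 ==> ((!(2*m <= tot - 3)) && b + tot >= -6 && 3*tot < 9)) && ((!(2*m <= tot - 3)) ==> (n + tot >= -6 && 3*tot < 9))
Answer: WP = (2*m <= tot - 3 ==> ((!(2*m <= tot - 3)) && b + tot >= -6 && 3*tot < 9)) && ((!(2*m <= tot - 3)) ==> (n + tot >= -6 && 3*tot < 9))


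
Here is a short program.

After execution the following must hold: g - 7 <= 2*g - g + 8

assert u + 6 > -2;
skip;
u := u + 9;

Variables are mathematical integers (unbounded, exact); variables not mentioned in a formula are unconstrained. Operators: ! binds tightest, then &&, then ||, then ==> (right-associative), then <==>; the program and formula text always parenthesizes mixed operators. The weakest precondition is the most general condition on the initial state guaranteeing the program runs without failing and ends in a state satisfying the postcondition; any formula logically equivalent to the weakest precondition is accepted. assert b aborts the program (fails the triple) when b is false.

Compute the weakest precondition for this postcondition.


Working backward. After the program, the postcondition g - 7 <= 2*g - g + 8 must hold; in canonical form it is true.
Before u := u + 9: true
Before skip: true
Before assert u + 6 > -2: u > -8
Answer: WP = u > -8


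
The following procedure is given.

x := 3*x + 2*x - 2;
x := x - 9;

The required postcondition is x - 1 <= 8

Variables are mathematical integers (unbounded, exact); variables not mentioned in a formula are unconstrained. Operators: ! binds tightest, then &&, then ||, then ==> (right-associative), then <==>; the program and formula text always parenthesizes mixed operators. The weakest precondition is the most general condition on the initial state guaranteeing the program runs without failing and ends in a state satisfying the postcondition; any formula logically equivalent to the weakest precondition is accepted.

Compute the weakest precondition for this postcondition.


Working backward. After the program, the postcondition x - 1 <= 8 must hold; in canonical form it is x <= 9.
Before x := x - 9: x <= 18
Before x := 3*x + 2*x - 2: 5*x <= 20
Answer: WP = 5*x <= 20


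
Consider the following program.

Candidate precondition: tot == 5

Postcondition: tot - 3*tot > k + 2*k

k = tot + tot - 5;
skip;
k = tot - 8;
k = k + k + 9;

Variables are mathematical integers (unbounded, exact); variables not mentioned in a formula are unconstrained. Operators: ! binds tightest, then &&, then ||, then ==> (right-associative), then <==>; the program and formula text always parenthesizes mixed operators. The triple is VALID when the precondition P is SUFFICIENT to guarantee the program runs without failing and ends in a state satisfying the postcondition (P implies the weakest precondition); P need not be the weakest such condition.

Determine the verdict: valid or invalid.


Working backward. After the program, the postcondition tot - 3*tot > k + 2*k must hold; in canonical form it is 3*k + 2*tot < 0.
Before k := k + k + 9: 6*k + 2*tot < -27
Before k := tot - 8: 8*tot < 21
Before skip: 8*tot < 21
Before k := tot + tot - 5: 8*tot < 21
The weakest precondition is 8*tot < 21.
Check whether tot == 5 implies it.
Countermodel: at the initial state tot = 5, the precondition holds but the weakest precondition fails.
Answer: invalid


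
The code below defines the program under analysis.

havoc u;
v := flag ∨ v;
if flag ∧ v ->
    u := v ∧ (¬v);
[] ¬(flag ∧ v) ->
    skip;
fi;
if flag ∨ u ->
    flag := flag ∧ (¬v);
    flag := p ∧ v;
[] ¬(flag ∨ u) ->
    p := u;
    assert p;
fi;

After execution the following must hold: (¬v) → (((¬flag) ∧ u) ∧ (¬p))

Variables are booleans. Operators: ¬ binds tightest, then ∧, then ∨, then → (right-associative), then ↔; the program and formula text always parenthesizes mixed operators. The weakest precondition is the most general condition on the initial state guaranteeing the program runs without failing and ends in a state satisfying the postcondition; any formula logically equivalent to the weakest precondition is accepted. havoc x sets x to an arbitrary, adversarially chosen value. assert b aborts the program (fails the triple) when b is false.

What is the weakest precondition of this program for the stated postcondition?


Working backward. After the program, the postcondition (¬v) → (((¬flag) ∧ u) ∧ (¬p)) must hold; in canonical form it is (¬v) → ((¬flag) ∧ u ∧ (¬p)).
Then branch requires (¬v) → ((¬(p ∧ v)) ∧ u ∧ (¬p)); else branch requires u ∧ v.
Before the if: ((flag ∨ u) → ((¬v) → ((¬(p ∧ v)) ∧ u ∧ (¬p)))) ∧ ((¬(flag ∨ u)) → (u ∧ v))
Then branch requires (flag → v) ∧ flag; else branch requires ((flag ∨ u) → ((¬v) → ((¬(p ∧ v)) ∧ u ∧ (¬p)))) ∧ ((¬(flag ∨ u)) → (u ∧ v)).
Before the if: ((flag ∧ v) → ((flag → v) ∧ flag)) ∧ ((¬(flag ∧ v)) → (((flag ∨ u) → ((¬v) → ((¬(p ∧ v)) ∧ u ∧ (¬p)))) ∧ ((¬(flag ∨ u)) → (u ∧ v))))
Before v := flag ∨ v: ((flag ∧ (flag ∨ v)) → ((flag → (flag ∨ v)) ∧ flag)) ∧ ((¬(flag ∧ (flag ∨ v))) → (((flag ∨ u) → ((¬(flag ∨ v)) → ((¬(p ∧ (flag ∨ v))) ∧ u ∧ (¬p)))) ∧ ((¬(flag ∨ u)) → (u ∧ (flag ∨ v)))))
Before havoc u: ((flag ∧ (flag ∨ v)) → ((flag → (flag ∨ v)) ∧ flag)) ∧ ((¬(flag ∧ (flag ∨ v))) → ((¬(flag ∨ v)) → ((¬(p ∧ (flag ∨ v))) ∧ (¬p)))) ∧ ((¬(flag ∧ (flag ∨ v))) → ((flag → (flag ∨ v)) ∧ flag))
Answer: WP = ((flag ∧ (flag ∨ v)) → ((flag → (flag ∨ v)) ∧ flag)) ∧ ((¬(flag ∧ (flag ∨ v))) → ((¬(flag ∨ v)) → ((¬(p ∧ (flag ∨ v))) ∧ (¬p)))) ∧ ((¬(flag ∧ (flag ∨ v))) → ((flag → (flag ∨ v)) ∧ flag))


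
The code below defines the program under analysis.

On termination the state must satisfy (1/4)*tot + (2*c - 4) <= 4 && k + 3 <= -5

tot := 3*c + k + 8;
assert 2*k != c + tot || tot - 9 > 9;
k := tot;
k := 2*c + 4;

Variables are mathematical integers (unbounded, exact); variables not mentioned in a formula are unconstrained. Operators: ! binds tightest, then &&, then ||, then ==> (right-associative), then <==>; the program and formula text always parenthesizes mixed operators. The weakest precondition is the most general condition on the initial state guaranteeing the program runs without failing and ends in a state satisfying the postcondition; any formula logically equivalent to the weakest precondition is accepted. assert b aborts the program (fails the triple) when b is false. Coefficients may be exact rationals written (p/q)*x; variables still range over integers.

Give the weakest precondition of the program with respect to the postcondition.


Working backward. After the program, the postcondition (1/4)*tot + (2*c - 4) <= 4 && k + 3 <= -5 must hold; in canonical form it is 2*c + (1/4)*tot <= 8 && k <= -8.
Before k := 2*c + 4: 2*c + (1/4)*tot <= 8 && 2*c <= -12
Before k := tot: 2*c + (1/4)*tot <= 8 && 2*c <= -12
Before assert 2*k != c + tot || tot - 9 > 9: (2*k != c + tot || tot > 18) && 2*c + (1/4)*tot <= 8 && 2*c <= -12
Before tot := 3*c + k + 8: (k != 4*c + 8 || 3*c + k > 10) && (11/4)*c + (1/4)*k <= 6 && 2*c <= -12
Answer: WP = (k != 4*c + 8 || 3*c + k > 10) && (11/4)*c + (1/4)*k <= 6 && 2*c <= -12


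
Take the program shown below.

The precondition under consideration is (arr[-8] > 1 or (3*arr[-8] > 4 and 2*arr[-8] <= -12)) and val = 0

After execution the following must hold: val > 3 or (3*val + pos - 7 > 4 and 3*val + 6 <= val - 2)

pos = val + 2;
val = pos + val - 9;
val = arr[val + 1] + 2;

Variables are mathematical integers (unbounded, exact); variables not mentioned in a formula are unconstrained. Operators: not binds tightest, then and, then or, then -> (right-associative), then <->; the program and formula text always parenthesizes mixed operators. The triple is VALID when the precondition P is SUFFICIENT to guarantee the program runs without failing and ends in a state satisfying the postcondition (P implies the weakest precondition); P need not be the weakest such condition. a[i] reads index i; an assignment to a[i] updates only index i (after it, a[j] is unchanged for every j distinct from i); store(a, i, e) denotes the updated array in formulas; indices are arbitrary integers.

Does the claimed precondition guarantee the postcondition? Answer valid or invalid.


Working backward. After the program, the postcondition val > 3 or (3*val + pos - 7 > 4 and 3*val + 6 <= val - 2) must hold; in canonical form it is val > 3 or (pos + 3*val > 11 and 2*val <= -8).
Before val := arr[val + 1] + 2: arr[val + 1] > 1 or (3*arr[val + 1] + pos > 5 and 2*arr[val + 1] <= -12)
Before val := pos + val - 9: arr[pos + val - 8] > 1 or (3*arr[pos + val - 8] + pos > 5 and 2*arr[pos + val - 8] <= -12)
Before pos := val + 2: arr[2*val - 6] > 1 or (3*arr[2*val - 6] + val > 3 and 2*arr[2*val - 6] <= -12)
The weakest precondition is arr[2*val - 6] > 1 or (3*arr[2*val - 6] + val > 3 and 2*arr[2*val - 6] <= -12).
Check whether (arr[-8] > 1 or (3*arr[-8] > 4 and 2*arr[-8] <= -12)) and val = 0 implies it.
Countermodel: at the initial state arr = {[-8] = 2, [-6] = 0, elsewhere 2}, val = 0, the precondition holds but the weakest precondition fails.
Answer: invalid


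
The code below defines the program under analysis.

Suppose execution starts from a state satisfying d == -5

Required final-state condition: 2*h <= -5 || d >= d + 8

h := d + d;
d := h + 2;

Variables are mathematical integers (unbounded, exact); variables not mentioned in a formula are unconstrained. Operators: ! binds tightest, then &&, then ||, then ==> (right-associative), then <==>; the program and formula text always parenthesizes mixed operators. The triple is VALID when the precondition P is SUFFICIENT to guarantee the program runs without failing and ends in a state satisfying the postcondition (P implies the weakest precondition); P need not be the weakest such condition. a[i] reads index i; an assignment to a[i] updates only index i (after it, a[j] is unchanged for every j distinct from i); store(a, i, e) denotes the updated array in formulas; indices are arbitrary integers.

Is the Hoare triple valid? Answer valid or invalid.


Working backward. After the program, the postcondition 2*h <= -5 || d >= d + 8 must hold; in canonical form it is 2*h <= -5.
Before d := h + 2: 2*h <= -5
Before h := d + d: 4*d <= -5
The weakest precondition is 4*d <= -5.
Check whether d == -5 implies it.
Every state satisfying the precondition satisfies the weakest precondition: the implication holds.
Answer: valid


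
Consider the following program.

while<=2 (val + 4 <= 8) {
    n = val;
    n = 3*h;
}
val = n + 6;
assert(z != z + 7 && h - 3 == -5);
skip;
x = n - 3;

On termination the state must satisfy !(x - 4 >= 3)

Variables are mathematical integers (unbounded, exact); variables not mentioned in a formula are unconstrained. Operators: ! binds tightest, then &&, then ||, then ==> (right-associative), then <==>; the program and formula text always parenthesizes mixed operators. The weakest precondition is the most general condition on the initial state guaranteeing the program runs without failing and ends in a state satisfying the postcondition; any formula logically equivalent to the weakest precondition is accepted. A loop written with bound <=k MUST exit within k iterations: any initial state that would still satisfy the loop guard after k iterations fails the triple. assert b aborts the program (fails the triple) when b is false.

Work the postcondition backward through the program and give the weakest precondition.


Working backward. After the program, the postcondition !(x - 4 >= 3) must hold; in canonical form it is !(x >= 7).
Before x := n - 3: !(n >= 10)
Before skip: !(n >= 10)
Before assert z != z + 7 && h - 3 == -5: h == -2 && (!(n >= 10))
Before val := n + 6: h == -2 && (!(n >= 10))
Before the loop (bound <=2), unroll the exhaustion recursion (WP_0 = exit-now case; WP_j = one more guarded iteration, up to j = 2):
  WP_0: (!(val <= 4)) && h == -2 && (!(n >= 10))
  WP_1: (val <= 4 ==> ((!(val <= 4)) && h == -2 && (!(3*h >= 10)))) && ((!(val <= 4)) ==> (h == -2 && (!(n >= 10))))
  WP_2: (val <= 4 ==> ((val <= 4 ==> ((!(val <= 4)) && h == -2 && (!(3*h >= 10)))) && ((!(val <= 4)) ==> (h == -2 && (!(3*h >= 10)))))) && ((!(val <= 4)) ==> (h == -2 && (!(n >= 10))))
So before the loop: (val <= 4 ==> ((val <= 4 ==> ((!(val <= 4)) && h == -2 && (!(3*h >= 10)))) && ((!(val <= 4)) ==> (h == -2 && (!(3*h >= 10)))))) && ((!(val <= 4)) ==> (h == -2 && (!(n >= 10))))
Answer: WP = (val <= 4 ==> ((val <= 4 ==> ((!(val <= 4)) && h == -2 && (!(3*h >= 10)))) && ((!(val <= 4)) ==> (h == -2 && (!(3*h >= 10)))))) && ((!(val <= 4)) ==> (h == -2 && (!(n >= 10))))


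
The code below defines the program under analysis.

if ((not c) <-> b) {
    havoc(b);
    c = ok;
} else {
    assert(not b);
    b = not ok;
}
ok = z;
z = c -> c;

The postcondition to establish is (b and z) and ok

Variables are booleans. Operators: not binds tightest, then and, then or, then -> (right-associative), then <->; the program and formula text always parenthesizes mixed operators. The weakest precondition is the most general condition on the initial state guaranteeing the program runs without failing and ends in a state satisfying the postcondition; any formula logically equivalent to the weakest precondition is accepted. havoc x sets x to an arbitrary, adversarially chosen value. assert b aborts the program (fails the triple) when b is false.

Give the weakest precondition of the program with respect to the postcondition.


Working backward. After the program, the postcondition (b and z) and ok must hold; in canonical form it is b and z and ok.
Before z := c -> c: b and ok
Before ok := z: b and z
Then branch requires false; else branch requires (not b) and (not ok) and z.
Before the if: (not ((not c) <-> b)) and ((not ((not c) <-> b)) -> ((not b) and (not ok) and z))
Answer: WP = (not ((not c) <-> b)) and ((not ((not c) <-> b)) -> ((not b) and (not ok) and z))


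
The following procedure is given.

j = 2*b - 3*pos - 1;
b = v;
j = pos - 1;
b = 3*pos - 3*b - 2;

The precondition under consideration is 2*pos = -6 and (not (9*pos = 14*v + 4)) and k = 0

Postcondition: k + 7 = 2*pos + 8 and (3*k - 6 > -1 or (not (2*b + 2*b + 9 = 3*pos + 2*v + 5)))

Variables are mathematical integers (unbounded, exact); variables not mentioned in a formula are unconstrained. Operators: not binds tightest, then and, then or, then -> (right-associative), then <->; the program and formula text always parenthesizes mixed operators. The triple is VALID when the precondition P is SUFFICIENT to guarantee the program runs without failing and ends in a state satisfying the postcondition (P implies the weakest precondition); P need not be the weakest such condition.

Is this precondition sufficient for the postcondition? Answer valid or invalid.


Working backward. After the program, the postcondition k + 7 = 2*pos + 8 and (3*k - 6 > -1 or (not (2*b + 2*b + 9 = 3*pos + 2*v + 5))) must hold; in canonical form it is k = 2*pos + 1 and (3*k > 5 or (not (4*b = 3*pos + 2*v - 4))).
Before b := 3*pos - 3*b - 2: k = 2*pos + 1 and (3*k > 5 or (not (9*pos = 12*b + 2*v + 4)))
Before j := pos - 1: k = 2*pos + 1 and (3*k > 5 or (not (9*pos = 12*b + 2*v + 4)))
Before b := v: k = 2*pos + 1 and (3*k > 5 or (not (9*pos = 14*v + 4)))
Before j := 2*b - 3*pos - 1: k = 2*pos + 1 and (3*k > 5 or (not (9*pos = 14*v + 4)))
The weakest precondition is k = 2*pos + 1 and (3*k > 5 or (not (9*pos = 14*v + 4))).
Check whether 2*pos = -6 and (not (9*pos = 14*v + 4)) and k = 0 implies it.
Countermodel: at the initial state k = 0, pos = -3, v = 0, the precondition holds but the weakest precondition fails.
Answer: invalid


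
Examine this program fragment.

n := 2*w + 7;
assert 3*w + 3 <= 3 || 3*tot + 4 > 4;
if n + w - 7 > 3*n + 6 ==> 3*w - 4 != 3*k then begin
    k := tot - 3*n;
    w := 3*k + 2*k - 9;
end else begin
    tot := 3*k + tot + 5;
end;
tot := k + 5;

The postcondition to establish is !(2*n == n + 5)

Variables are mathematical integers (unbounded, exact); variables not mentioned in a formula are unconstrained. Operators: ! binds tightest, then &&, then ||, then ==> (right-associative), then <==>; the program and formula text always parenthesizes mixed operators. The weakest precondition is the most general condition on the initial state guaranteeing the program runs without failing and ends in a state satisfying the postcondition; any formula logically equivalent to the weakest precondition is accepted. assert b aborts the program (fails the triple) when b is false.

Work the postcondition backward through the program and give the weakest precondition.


Working backward. After the program, the postcondition !(2*n == n + 5) must hold; in canonical form it is !(n == 5).
Before tot := k + 5: !(n == 5)
Then branch requires !(n == 5); else branch requires !(n == 5).
Before the if: ((w > 2*n + 13 ==> 3*w != 3*k + 4) ==> (!(n == 5))) && ((!(w > 2*n + 13 ==> 3*w != 3*k + 4)) ==> (!(n == 5)))
Before assert 3*w + 3 <= 3 || 3*tot + 4 > 4: (3*w <= 0 || 3*tot > 0) && ((w > 2*n + 13 ==> 3*w != 3*k + 4) ==> (!(n == 5))) && ((!(w > 2*n + 13 ==> 3*w != 3*k + 4)) ==> (!(n == 5)))
Before n := 2*w + 7: (3*w <= 0 || 3*tot > 0) && ((3*w < -27 ==> 3*w != 3*k + 4) ==> (!(2*w == -2))) && ((!(3*w < -27 ==> 3*w != 3*k + 4)) ==> (!(2*w == -2)))
Answer: WP = (3*w <= 0 || 3*tot > 0) && ((3*w < -27 ==> 3*w != 3*k + 4) ==> (!(2*w == -2))) && ((!(3*w < -27 ==> 3*w != 3*k + 4)) ==> (!(2*w == -2)))


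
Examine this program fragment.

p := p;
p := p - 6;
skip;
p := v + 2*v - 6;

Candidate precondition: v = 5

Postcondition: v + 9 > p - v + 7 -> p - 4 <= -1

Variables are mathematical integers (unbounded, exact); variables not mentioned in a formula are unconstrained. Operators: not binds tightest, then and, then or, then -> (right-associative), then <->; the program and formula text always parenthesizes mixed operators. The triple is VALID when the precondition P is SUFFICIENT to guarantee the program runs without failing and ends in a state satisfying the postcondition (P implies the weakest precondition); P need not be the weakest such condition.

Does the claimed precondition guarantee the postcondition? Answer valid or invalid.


Working backward. After the program, the postcondition v + 9 > p - v + 7 -> p - 4 <= -1 must hold; in canonical form it is 2*v > p - 2 -> p <= 3.
Before p := v + 2*v - 6: v < 8 -> 3*v <= 9
Before skip: v < 8 -> 3*v <= 9
Before p := p - 6: v < 8 -> 3*v <= 9
Before p := p: v < 8 -> 3*v <= 9
The weakest precondition is v < 8 -> 3*v <= 9.
Check whether v = 5 implies it.
Countermodel: at the initial state v = 5, the precondition holds but the weakest precondition fails.
Answer: invalid


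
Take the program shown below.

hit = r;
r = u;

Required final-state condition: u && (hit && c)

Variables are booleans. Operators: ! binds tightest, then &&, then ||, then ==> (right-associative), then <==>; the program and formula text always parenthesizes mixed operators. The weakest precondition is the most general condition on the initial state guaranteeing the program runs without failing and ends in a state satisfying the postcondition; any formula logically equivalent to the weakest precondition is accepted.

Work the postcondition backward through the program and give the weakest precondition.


Working backward. After the program, the postcondition u && (hit && c) must hold; in canonical form it is u && hit && c.
Before r := u: u && hit && c
Before hit := r: u && r && c
Answer: WP = u && r && c


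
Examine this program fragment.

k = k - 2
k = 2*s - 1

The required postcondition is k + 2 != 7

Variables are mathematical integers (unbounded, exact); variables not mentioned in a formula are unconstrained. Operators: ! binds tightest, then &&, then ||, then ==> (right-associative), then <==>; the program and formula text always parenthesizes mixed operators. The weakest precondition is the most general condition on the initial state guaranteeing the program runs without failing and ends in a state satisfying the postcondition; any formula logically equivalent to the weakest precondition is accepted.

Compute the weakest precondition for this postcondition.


Working backward. After the program, the postcondition k + 2 != 7 must hold; in canonical form it is k != 5.
Before k := 2*s - 1: 2*s != 6
Before k := k - 2: 2*s != 6
Answer: WP = 2*s != 6


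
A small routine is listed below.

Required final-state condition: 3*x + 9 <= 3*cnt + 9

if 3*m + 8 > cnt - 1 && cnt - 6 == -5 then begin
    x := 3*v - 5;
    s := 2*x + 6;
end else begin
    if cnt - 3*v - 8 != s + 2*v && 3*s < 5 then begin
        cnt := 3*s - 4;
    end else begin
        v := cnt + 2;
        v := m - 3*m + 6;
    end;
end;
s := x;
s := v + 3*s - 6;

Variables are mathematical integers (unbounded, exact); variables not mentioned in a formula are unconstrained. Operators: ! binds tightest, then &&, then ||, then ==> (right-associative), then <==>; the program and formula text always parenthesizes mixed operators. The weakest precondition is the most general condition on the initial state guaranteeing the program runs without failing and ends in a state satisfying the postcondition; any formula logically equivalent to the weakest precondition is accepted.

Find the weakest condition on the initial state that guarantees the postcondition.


Working backward. After the program, the postcondition 3*x + 9 <= 3*cnt + 9 must hold; in canonical form it is 3*x <= 3*cnt.
Before s := v + 3*s - 6: 3*x <= 3*cnt
Before s := x: 3*x <= 3*cnt
Then branch requires 9*v <= 3*cnt + 15; else branch requires ((cnt != s + 5*v + 8 && 3*s < 5) ==> 3*x <= 9*s - 12) && ((!(cnt != s + 5*v + 8 && 3*s < 5)) ==> 3*x <= 3*cnt).
Before the if: ((3*m > cnt - 9 && cnt == 1) ==> 9*v <= 3*cnt + 15) && ((!(3*m > cnt - 9 && cnt == 1)) ==> (((cnt != s + 5*v + 8 && 3*s < 5) ==> 3*x <= 9*s - 12) && ((!(cnt != s + 5*v + 8 && 3*s < 5)) ==> 3*x <= 3*cnt)))
Answer: WP = ((3*m > cnt - 9 && cnt == 1) ==> 9*v <= 3*cnt + 15) && ((!(3*m > cnt - 9 && cnt == 1)) ==> (((cnt != s + 5*v + 8 && 3*s < 5) ==> 3*x <= 9*s - 12) && ((!(cnt != s + 5*v + 8 && 3*s < 5)) ==> 3*x <= 3*cnt)))


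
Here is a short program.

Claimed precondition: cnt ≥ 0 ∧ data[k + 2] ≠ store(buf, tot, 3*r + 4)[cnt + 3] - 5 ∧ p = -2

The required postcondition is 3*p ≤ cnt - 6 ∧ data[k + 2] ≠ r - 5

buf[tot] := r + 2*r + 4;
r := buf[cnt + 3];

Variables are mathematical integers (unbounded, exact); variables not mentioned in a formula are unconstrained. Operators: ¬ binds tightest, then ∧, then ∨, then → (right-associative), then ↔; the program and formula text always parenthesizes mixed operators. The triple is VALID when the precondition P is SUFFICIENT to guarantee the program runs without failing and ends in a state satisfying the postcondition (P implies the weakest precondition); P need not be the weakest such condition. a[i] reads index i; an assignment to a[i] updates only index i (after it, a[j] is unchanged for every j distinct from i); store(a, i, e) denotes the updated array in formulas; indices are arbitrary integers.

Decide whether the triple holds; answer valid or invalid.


Working backward. After the program, 3*p ≤ cnt - 6 ∧ data[k + 2] ≠ r - 5 must hold.
Before r := buf[cnt + 3]: 3*p ≤ cnt - 6 ∧ data[k + 2] ≠ buf[cnt + 3] - 5
Before buf[tot] := r + 2*r + 4: 3*p ≤ cnt - 6 ∧ data[k + 2] ≠ store(buf, tot, 3*r + 4)[cnt + 3] - 5
The weakest precondition is 3*p ≤ cnt - 6 ∧ data[k + 2] ≠ store(buf, tot, 3*r + 4)[cnt + 3] - 5.
Check whether cnt ≥ 0 ∧ data[k + 2] ≠ store(buf, tot, 3*r + 4)[cnt + 3] - 5 ∧ p = -2 implies it.
Every state satisfying the precondition satisfies the weakest precondition: the implication holds.
Answer: valid
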